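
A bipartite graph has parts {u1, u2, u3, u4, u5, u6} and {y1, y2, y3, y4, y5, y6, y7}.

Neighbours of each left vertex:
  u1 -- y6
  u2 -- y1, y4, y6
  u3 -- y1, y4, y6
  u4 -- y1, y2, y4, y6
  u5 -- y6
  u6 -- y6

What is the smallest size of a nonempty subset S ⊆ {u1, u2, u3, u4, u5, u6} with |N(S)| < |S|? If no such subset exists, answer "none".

Take S = {u1, u5}. Its neighbourhood is {y6}, so |N(S)| = 1 < |S| = 2.
No single vertex violates Hall's condition since each has at least one neighbour, so 2 is the minimum.

2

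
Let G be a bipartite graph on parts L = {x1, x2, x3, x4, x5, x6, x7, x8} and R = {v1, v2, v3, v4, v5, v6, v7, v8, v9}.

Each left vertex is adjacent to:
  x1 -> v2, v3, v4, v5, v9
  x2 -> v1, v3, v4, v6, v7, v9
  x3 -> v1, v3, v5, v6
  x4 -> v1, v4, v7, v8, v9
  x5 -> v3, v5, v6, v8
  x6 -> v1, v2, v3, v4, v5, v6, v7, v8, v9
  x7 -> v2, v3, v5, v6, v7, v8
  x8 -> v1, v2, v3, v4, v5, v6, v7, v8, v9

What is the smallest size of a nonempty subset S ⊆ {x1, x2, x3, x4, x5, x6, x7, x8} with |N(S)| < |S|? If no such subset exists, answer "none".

none

A matching saturating every left vertex exists, for instance x1→v5, x2→v4, x3→v1, x4→v9, x5→v6, x6→v2, x7→v3, x8→v8.
By Hall's marriage theorem, this means |N(S)| ≥ |S| for every subset S, so no violating subset exists.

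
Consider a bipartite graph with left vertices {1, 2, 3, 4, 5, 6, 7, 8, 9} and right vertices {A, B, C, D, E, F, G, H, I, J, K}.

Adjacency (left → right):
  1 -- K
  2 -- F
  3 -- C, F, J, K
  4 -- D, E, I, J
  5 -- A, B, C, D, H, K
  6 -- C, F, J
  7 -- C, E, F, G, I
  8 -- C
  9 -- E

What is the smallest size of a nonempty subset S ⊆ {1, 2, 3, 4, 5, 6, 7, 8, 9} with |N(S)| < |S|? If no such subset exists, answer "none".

Take S = {1, 2, 3, 6, 8}. Its neighbourhood is {C, F, J, K}, so |N(S)| = 4 < |S| = 5.
Every subset of size less than 5 has at least as many neighbours as members, so 5 is the minimum.

5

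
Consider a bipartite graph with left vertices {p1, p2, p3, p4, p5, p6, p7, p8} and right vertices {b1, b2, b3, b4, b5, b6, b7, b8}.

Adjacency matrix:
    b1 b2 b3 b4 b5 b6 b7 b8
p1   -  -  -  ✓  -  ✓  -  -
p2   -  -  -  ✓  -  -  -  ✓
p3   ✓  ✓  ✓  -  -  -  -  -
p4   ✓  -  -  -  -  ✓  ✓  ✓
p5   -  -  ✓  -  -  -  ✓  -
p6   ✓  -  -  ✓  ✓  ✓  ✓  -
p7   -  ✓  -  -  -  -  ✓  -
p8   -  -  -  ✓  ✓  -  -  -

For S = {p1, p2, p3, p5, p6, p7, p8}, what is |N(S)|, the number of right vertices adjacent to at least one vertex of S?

The union of neighbours of {p1, p2, p3, p5, p6, p7, p8} is {b1, b2, b3, b4, b5, b6, b7, b8}, which has 8 elements.
Since |N(S)| = 8 ≥ |S| = 7, Hall's condition holds for this subset.

8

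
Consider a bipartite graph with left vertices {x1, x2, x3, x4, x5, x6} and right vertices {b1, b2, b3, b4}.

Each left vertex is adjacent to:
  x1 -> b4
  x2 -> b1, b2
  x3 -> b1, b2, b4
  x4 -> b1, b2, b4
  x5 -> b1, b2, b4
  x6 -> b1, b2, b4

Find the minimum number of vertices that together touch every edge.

{b1, b2, b4} is a vertex cover of size 3: every edge has an endpoint in this set.
No smaller cover exists because x1–b4, x2–b1, x3–b2 is a matching of size 3, and a cover must include an endpoint of each of these disjoint edges (König's theorem).

3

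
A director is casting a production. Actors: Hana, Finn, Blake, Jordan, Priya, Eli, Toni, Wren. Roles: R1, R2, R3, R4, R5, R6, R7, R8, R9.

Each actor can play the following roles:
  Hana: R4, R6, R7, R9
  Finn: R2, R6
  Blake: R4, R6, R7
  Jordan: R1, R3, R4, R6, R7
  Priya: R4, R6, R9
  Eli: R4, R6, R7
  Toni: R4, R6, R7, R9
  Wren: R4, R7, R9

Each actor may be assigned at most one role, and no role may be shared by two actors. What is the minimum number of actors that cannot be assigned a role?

For example, pair Hana–R4, Finn–R2, Blake–R6, Jordan–R3, Priya–R9, Eli–R7.
The set {Hana, Blake, Priya, Eli, Toni, Wren} has only 4 neighbours ({R4, R6, R7, R9}), so by Hall's theorem at most 6 of the 8 actors can be matched.
That matches 6 of the 8, leaving 2 unmatched; no matching can do better.

2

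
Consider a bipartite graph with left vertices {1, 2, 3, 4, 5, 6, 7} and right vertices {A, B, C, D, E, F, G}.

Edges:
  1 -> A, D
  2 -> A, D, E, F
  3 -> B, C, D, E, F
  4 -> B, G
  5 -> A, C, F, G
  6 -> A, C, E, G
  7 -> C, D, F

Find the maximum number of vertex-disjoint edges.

7

One maximum matching: 1-A, 2-D, 3-B, 4-G, 5-C, 6-E, 7-F.
All 7 left vertices are matched, so no larger matching exists.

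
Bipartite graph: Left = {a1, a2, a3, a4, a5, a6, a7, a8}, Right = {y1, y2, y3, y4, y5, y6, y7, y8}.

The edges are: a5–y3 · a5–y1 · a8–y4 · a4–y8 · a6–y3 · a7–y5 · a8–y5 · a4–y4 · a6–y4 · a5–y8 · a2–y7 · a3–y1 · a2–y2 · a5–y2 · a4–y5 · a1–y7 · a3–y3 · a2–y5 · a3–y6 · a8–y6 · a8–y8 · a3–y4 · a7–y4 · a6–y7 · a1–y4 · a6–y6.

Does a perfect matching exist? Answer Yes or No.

Yes

A valid assignment of size 8: a1–y7, a2–y2, a3–y3, a4–y4, a5–y1, a6–y6, a7–y5, a8–y8.
All 8 left vertices are covered.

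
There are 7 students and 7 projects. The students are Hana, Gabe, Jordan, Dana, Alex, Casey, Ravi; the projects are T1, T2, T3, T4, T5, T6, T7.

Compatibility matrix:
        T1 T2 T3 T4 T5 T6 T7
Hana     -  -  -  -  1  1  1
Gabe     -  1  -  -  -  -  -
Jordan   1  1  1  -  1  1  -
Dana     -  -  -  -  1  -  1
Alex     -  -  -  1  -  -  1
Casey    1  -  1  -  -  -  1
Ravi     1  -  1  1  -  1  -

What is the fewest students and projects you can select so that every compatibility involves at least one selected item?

7

The 7 edges Hana–T6, Gabe–T2, Jordan–T3, Dana–T5, Alex–T7, Casey–T1, Ravi–T4 form a matching, so any vertex cover needs at least 7 vertices (one per matched edge).
Conversely {Hana, Gabe, Jordan, Dana, Alex, Casey, Ravi} meets every edge and has exactly 7 vertices, so 7 is optimal.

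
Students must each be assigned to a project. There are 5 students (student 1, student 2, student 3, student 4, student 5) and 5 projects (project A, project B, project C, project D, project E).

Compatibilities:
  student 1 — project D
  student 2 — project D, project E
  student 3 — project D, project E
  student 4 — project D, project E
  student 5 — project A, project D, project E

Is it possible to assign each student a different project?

The set {student 1, student 2, student 3, student 4} has only 2 neighbours ({project D, project E}), so by Hall's theorem at most 3 of the 5 students can be matched.
Hence no matching covers every student.

No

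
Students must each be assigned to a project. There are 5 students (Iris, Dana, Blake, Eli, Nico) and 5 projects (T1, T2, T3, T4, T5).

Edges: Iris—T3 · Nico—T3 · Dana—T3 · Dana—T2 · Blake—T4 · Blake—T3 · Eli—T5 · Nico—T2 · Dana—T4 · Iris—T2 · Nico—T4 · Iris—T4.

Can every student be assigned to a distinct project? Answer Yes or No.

No

The set {Iris, Dana, Blake, Nico} has only 3 neighbours ({T2, T3, T4}), so by Hall's theorem at most 4 of the 5 students can be matched.
Hence no matching covers every student.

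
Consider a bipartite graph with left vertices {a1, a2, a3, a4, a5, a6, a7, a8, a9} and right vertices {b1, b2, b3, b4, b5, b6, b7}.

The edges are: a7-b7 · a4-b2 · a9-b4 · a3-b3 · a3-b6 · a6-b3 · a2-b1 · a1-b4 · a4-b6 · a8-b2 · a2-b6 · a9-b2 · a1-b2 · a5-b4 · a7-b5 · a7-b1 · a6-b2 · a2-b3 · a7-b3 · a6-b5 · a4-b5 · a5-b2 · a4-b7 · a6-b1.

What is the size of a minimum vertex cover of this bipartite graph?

{a2, a3, a4, a6, a7, b2, b4} is a vertex cover of size 7: every edge has an endpoint in this set.
No smaller cover exists because a1–b2, a2–b1, a3–b6, a4–b7, a5–b4, a6–b5, a7–b3 is a matching of size 7, and a cover must include an endpoint of each of these disjoint edges (König's theorem).

7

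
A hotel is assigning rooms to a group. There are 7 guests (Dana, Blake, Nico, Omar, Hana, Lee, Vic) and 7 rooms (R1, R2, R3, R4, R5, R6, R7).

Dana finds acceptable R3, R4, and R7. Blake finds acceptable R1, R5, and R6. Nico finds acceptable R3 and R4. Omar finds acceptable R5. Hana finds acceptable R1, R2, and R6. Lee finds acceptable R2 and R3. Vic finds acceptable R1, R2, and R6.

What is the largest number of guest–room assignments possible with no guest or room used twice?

A valid assignment of size 7: Dana→R7, Blake→R1, Nico→R4, Omar→R5, Hana→R2, Lee→R3, Vic→R6.
All 7 guests are matched, so no larger matching exists.

7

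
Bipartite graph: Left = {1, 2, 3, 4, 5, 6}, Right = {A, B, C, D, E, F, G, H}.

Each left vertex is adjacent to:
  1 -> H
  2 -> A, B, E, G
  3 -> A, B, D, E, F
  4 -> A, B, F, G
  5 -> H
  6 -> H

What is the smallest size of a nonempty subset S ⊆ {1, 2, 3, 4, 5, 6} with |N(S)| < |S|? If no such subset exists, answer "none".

Take S = {1, 5}. Its neighbourhood is {H}, so |N(S)| = 1 < |S| = 2.
No single vertex violates Hall's condition since each has at least one neighbour, so 2 is the minimum.

2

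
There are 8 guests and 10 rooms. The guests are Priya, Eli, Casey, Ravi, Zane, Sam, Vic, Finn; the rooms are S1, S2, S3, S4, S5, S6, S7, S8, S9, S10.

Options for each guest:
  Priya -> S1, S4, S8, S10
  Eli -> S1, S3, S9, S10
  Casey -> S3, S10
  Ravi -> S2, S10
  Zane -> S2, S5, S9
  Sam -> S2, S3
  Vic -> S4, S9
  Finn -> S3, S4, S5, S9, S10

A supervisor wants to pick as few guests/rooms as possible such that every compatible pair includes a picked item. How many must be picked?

The 8 edges Priya–S8, Eli–S1, Casey–S3, Ravi–S10, Zane–S5, Sam–S2, Vic–S9, Finn–S4 form a matching, so any vertex cover needs at least 8 vertices (one per matched edge).
Conversely {Priya, Eli, Casey, Ravi, Zane, Sam, Vic, Finn} meets every edge and has exactly 8 vertices, so 8 is optimal.

8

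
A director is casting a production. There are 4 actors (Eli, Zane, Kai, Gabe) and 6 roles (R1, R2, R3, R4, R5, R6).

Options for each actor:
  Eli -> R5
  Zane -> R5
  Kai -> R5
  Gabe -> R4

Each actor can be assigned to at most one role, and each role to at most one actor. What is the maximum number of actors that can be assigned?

For example, pair Eli-R5, Gabe-R4.
The set {Eli, Zane, Kai} has only 1 neighbour ({R5}), so by Hall's theorem at most 2 of the 4 actors can be matched.

2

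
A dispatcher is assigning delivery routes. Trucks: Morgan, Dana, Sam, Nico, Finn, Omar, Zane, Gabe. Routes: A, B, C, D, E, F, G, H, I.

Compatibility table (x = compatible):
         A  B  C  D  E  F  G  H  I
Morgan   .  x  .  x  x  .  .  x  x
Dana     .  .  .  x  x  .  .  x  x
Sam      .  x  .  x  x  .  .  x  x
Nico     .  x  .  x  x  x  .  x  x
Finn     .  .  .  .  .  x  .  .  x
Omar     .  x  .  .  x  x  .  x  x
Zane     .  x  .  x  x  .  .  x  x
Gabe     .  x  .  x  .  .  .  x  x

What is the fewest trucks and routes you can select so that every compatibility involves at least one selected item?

A maximum matching has 6 edges (e.g. Morgan–D, Dana–I, Sam–B, Nico–H, Finn–F, Omar–E).
By König's theorem the minimum vertex cover has the same size. One such cover is {B, D, E, F, H, I}.

6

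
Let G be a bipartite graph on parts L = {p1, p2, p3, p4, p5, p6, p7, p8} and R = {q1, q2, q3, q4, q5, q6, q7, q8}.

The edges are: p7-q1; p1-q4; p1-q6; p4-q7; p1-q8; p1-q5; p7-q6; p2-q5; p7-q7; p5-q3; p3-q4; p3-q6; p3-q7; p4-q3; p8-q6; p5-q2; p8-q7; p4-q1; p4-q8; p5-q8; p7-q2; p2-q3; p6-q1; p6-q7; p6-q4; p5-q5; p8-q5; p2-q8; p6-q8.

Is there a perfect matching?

Yes

One maximum matching: p1-q4, p2-q5, p3-q6, p4-q3, p5-q8, p6-q1, p7-q2, p8-q7.
All 8 left vertices are covered.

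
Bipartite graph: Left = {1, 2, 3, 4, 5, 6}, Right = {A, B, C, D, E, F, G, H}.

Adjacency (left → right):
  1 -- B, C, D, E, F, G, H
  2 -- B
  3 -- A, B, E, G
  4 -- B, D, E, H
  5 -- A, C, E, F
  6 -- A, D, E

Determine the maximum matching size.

A valid assignment of size 6: 1-H, 2-B, 3-G, 4-D, 5-C, 6-E.
This saturates every left vertex, so 6 is the maximum.

6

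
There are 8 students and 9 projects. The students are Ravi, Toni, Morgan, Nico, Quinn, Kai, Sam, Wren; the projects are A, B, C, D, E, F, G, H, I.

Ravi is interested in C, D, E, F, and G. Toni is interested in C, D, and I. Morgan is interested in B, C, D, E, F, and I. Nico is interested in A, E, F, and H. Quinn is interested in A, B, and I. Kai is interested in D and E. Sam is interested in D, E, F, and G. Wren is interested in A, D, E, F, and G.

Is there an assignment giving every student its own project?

Yes

One maximum matching: Ravi–E, Toni–C, Morgan–B, Nico–H, Quinn–I, Kai–D, Sam–F, Wren–G.
All 8 students are covered.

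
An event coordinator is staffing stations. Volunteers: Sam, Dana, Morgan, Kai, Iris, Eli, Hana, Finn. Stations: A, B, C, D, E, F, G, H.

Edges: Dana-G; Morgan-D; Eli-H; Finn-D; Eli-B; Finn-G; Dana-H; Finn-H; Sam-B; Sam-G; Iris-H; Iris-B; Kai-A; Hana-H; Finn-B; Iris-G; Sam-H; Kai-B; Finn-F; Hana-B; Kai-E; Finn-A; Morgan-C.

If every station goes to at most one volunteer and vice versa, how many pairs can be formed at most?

6

One maximum matching: Sam-G, Dana-H, Morgan-C, Kai-E, Iris-B, Finn-A.
The set {Sam, Dana, Iris, Eli, Hana} has only 3 neighbours ({B, G, H}), so by Hall's theorem at most 6 of the 8 volunteers can be matched.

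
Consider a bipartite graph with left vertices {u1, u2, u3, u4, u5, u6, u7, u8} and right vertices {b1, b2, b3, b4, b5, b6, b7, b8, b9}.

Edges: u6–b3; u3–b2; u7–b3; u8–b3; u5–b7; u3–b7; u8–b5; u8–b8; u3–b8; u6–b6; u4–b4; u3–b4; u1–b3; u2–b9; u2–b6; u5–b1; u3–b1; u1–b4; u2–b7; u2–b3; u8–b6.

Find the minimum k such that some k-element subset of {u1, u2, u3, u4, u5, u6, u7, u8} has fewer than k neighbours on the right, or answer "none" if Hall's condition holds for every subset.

3

Take S = {u1, u4, u7}. Its neighbourhood is {b3, b4}, so |N(S)| = 2 < |S| = 3.
Every subset of size less than 3 has at least as many neighbours as members, so 3 is the minimum.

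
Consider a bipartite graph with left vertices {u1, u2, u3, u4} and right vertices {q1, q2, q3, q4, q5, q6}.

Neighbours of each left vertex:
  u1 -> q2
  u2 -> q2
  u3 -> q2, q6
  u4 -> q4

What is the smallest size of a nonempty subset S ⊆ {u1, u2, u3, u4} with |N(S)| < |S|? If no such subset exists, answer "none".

2

Take S = {u1, u2}. Its neighbourhood is {q2}, so |N(S)| = 1 < |S| = 2.
No single vertex violates Hall's condition since each has at least one neighbour, so 2 is the minimum.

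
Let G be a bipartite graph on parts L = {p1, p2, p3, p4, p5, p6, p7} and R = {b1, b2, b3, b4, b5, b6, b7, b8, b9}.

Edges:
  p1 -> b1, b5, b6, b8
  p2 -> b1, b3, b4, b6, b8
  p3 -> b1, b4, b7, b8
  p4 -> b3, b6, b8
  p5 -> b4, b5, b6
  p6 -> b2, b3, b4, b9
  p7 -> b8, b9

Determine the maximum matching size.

A valid assignment of size 7: p1-b5, p2-b1, p3-b7, p4-b3, p5-b6, p6-b4, p7-b8.
All 7 left vertices are matched, so no larger matching exists.

7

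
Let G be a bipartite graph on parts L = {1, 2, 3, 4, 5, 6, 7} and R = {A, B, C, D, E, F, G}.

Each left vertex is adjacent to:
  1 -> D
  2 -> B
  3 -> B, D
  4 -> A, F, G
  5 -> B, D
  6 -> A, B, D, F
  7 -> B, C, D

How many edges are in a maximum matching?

A valid assignment of size 5: 1-D, 2-B, 4-G, 6-F, 7-C.
The set {1, 2, 3, 5} has only 2 neighbours ({B, D}), so by Hall's theorem at most 5 of the 7 left vertices can be matched.

5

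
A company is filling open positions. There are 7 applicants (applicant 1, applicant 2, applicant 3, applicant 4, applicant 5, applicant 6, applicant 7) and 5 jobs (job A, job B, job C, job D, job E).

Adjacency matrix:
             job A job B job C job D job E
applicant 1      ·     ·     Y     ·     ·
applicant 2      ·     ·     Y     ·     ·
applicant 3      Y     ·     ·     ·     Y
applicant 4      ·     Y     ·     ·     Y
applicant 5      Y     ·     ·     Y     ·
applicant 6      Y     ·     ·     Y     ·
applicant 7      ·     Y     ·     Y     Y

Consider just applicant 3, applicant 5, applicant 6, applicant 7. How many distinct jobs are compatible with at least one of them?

4

The union of neighbours of {applicant 3, applicant 5, applicant 6, applicant 7} is {job A, job B, job D, job E}, which has 4 elements.
Since |N(S)| = 4 ≥ |S| = 4, Hall's condition holds for this subset.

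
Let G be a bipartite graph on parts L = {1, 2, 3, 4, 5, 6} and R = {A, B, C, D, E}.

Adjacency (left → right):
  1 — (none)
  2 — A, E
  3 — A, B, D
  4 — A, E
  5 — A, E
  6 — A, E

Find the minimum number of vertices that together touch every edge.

3

The 3 edges 2–A, 3–B, 4–E form a matching, so any vertex cover needs at least 3 vertices (one per matched edge).
Conversely {3, A, E} meets every edge and has exactly 3 vertices, so 3 is optimal.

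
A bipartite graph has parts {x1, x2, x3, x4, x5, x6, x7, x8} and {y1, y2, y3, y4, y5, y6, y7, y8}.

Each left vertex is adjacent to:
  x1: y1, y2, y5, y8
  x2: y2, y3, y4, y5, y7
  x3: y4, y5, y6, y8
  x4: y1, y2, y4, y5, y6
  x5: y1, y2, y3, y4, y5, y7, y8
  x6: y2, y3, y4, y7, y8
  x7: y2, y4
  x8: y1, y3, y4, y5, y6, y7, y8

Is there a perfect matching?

A valid assignment of size 8: x1–y1, x2–y5, x3–y8, x4–y4, x5–y7, x6–y3, x7–y2, x8–y6.
All 8 left vertices are covered.

Yes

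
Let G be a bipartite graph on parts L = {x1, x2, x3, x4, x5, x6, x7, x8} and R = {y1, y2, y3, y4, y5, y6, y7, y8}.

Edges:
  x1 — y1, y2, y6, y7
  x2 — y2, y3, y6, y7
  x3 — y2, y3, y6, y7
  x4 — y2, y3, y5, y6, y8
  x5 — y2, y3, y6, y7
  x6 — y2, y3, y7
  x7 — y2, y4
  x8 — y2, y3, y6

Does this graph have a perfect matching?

The set {x2, x3, x5, x6, x8} has only 4 neighbours ({y2, y3, y6, y7}), so by Hall's theorem at most 7 of the 8 left vertices can be matched.
Hence no matching covers every left vertex.

No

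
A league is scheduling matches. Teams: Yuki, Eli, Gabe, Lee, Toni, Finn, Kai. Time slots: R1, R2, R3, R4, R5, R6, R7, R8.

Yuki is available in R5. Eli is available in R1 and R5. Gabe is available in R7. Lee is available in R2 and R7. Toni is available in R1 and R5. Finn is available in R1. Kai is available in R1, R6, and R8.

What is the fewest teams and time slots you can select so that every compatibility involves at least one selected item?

5

{Gabe, Lee, Kai, R1, R5} is a vertex cover of size 5: every edge has an endpoint in this set.
No smaller cover exists because Yuki–R5, Eli–R1, Gabe–R7, Lee–R2, Kai–R8 is a matching of size 5, and a cover must include an endpoint of each of these disjoint edges (König's theorem).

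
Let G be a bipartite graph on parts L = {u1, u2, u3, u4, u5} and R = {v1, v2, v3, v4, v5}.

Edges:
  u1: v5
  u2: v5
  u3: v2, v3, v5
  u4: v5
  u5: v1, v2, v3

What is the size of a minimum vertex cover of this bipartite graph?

A maximum matching has 3 edges (e.g. u1–v5, u3–v3, u5–v2).
By König's theorem the minimum vertex cover has the same size. One such cover is {u3, u5, v5}.

3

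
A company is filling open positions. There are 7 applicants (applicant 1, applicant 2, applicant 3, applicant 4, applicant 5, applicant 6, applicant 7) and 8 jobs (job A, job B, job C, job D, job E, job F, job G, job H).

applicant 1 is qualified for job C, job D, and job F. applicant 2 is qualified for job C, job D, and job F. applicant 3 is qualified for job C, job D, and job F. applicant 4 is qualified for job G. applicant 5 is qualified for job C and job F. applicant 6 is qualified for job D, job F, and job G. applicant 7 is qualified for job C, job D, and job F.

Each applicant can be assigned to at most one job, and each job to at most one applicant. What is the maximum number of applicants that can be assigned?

4

One maximum matching: applicant 1–job C, applicant 2–job D, applicant 3–job F, applicant 4–job G.
The set {applicant 1, applicant 2, applicant 3, applicant 4, applicant 5, applicant 6, applicant 7} has only 4 neighbours ({job C, job D, job F, job G}), so by Hall's theorem at most 4 of the 7 applicants can be matched.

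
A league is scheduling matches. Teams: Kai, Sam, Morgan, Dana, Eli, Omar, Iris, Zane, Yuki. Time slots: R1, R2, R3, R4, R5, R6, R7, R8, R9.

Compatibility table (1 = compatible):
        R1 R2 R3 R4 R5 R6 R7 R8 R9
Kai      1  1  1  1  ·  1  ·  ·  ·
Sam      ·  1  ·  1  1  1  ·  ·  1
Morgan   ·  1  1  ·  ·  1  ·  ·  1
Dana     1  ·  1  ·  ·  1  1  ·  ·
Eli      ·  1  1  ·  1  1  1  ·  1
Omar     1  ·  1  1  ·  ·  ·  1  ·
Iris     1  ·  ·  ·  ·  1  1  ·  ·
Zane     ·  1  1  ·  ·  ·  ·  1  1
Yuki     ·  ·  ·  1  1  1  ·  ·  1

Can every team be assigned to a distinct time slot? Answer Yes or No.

For example, pair Kai-R6, Sam-R5, Morgan-R2, Dana-R7, Eli-R9, Omar-R8, Iris-R1, Zane-R3, Yuki-R4.
All 9 teams are covered.

Yes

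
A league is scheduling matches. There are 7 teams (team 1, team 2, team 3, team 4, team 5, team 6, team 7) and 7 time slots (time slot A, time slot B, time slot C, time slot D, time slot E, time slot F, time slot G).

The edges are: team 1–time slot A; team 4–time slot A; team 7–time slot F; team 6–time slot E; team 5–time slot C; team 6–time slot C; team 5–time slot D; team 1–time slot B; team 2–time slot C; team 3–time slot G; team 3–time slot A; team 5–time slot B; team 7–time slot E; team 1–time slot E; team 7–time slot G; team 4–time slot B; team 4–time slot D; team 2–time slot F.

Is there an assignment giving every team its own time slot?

Yes

For example, pair team 1→time slot A, team 2→time slot C, team 3→time slot G, team 4→time slot B, team 5→time slot D, team 6→time slot E, team 7→time slot F.
All 7 teams are covered.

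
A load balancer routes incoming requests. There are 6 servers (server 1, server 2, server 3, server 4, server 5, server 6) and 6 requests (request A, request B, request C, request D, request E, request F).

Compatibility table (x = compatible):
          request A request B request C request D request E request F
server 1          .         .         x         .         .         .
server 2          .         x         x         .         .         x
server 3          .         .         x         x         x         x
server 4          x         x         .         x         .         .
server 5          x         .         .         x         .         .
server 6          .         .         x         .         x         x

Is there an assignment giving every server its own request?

Yes

For example, pair server 1→request C, server 2→request B, server 3→request E, server 4→request D, server 5→request A, server 6→request F.
Every server is matched, so this is a perfect matching.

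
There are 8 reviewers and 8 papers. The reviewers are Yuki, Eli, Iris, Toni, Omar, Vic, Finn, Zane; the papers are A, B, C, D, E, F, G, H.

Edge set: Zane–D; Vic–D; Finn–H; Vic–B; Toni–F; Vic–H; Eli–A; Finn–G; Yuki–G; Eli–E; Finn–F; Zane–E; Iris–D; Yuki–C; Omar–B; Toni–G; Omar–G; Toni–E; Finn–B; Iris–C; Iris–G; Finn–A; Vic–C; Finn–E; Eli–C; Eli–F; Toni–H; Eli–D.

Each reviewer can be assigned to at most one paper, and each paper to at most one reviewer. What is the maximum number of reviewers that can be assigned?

One maximum matching: Yuki→C, Eli→F, Iris→D, Toni→H, Omar→G, Vic→B, Finn→A, Zane→E.
All 8 reviewers are matched, so no larger matching exists.

8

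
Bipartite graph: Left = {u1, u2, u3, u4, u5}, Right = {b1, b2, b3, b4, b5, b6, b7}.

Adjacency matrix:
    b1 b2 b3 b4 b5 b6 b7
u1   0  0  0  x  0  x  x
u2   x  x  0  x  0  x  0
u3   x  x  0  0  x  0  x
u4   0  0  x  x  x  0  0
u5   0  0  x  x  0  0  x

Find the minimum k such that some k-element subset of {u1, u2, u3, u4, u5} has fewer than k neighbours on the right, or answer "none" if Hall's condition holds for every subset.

A matching saturating every left vertex exists, for instance u1→b7, u2→b6, u3→b5, u4→b4, u5→b3.
By Hall's marriage theorem, this means |N(S)| ≥ |S| for every subset S, so no violating subset exists.

none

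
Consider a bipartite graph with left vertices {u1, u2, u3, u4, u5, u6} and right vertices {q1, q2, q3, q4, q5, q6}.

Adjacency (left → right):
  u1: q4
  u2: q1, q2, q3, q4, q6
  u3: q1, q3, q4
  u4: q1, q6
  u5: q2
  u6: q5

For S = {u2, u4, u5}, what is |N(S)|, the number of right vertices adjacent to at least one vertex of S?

5

The union of neighbours of {u2, u4, u5} is {q1, q2, q3, q4, q6}, which has 5 elements.
Since |N(S)| = 5 ≥ |S| = 3, Hall's condition holds for this subset.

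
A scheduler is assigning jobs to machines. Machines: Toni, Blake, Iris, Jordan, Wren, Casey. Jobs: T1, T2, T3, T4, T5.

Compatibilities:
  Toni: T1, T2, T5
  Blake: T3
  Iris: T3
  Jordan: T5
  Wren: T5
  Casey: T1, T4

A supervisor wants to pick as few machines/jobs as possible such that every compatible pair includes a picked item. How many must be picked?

{Toni, Casey, T3, T5} is a vertex cover of size 4: every edge has an endpoint in this set.
No smaller cover exists because Toni–T2, Blake–T3, Jordan–T5, Casey–T1 is a matching of size 4, and a cover must include an endpoint of each of these disjoint edges (König's theorem).

4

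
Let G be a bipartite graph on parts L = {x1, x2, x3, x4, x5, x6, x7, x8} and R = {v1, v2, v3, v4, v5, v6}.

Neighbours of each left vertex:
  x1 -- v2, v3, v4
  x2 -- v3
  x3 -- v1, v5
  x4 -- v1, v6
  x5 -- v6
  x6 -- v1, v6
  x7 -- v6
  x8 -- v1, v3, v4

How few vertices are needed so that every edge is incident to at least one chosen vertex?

6

A maximum matching has 6 edges (e.g. x1–v2, x2–v3, x3–v5, x4–v1, x5–v6, x8–v4).
By König's theorem the minimum vertex cover has the same size. One such cover is {x1, x2, x3, x8, v1, v6}.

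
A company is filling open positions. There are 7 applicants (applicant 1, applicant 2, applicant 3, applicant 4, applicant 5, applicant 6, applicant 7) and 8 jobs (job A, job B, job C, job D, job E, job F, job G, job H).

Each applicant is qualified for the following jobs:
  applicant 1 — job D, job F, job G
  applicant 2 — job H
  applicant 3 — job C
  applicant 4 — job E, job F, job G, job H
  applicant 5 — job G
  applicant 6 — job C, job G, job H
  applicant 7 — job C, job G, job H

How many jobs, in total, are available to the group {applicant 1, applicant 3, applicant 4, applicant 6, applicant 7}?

6

The union of neighbours of {applicant 1, applicant 3, applicant 4, applicant 6, applicant 7} is {job C, job D, job E, job F, job G, job H}, which has 6 elements.
Since |N(S)| = 6 ≥ |S| = 5, Hall's condition holds for this subset.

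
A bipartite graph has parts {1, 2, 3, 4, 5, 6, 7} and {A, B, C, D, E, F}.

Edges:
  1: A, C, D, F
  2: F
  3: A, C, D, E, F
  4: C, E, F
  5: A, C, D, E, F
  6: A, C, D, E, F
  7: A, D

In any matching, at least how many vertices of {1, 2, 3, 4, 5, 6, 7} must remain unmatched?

2

One maximum matching: 1–D, 2–F, 3–E, 4–C, 5–A.
The set {1, 2, 3, 4, 5, 6, 7} has only 5 neighbours ({A, C, D, E, F}), so by Hall's theorem at most 5 of the 7 left vertices can be matched.
That matches 5 of the 7, leaving 2 unmatched; no matching can do better.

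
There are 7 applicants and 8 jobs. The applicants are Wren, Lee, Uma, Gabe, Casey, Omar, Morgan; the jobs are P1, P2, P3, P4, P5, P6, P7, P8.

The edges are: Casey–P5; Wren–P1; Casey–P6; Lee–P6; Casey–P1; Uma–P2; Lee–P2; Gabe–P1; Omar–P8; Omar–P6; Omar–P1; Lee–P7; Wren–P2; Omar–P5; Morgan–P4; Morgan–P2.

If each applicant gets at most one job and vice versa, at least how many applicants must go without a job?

1

A valid assignment of size 6: Wren-P1, Lee-P7, Uma-P2, Casey-P6, Omar-P5, Morgan-P4.
The set {Wren, Uma, Gabe} has only 2 neighbours ({P1, P2}), so by Hall's theorem at most 6 of the 7 applicants can be matched.
That matches 6 of the 7, leaving 1 unmatched; no matching can do better.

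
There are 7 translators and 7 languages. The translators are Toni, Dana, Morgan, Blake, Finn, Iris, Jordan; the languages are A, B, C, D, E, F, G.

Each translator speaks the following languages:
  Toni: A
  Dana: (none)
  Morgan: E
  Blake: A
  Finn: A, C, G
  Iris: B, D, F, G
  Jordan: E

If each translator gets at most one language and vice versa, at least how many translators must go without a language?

One maximum matching: Toni-A, Morgan-E, Finn-C, Iris-B.
The set {Toni, Dana, Morgan, Blake, Jordan} has only 2 neighbours ({A, E}), so by Hall's theorem at most 4 of the 7 translators can be matched.
That matches 4 of the 7, leaving 3 unmatched; no matching can do better.

3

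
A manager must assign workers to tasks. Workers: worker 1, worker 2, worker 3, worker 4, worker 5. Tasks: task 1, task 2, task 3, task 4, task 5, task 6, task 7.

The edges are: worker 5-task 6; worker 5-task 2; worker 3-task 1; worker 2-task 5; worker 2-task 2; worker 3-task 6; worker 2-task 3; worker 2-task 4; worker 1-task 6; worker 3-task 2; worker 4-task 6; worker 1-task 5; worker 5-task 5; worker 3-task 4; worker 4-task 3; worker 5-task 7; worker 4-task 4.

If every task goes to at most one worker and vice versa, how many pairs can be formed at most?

5

A valid assignment of size 5: worker 1→task 6, worker 2→task 5, worker 3→task 1, worker 4→task 4, worker 5→task 2.
All 5 workers are matched, so no larger matching exists.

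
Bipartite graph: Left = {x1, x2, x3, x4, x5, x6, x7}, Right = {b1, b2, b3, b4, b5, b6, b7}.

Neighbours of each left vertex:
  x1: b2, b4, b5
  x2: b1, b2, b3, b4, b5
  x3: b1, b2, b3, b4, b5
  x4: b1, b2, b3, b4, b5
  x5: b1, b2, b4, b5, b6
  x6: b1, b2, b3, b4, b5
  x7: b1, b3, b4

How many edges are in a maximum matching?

6

A valid assignment of size 6: x1–b2, x2–b3, x3–b4, x4–b5, x5–b6, x6–b1.
The set {x1, x2, x3, x4, x6, x7} has only 5 neighbours ({b1, b2, b3, b4, b5}), so by Hall's theorem at most 6 of the 7 left vertices can be matched.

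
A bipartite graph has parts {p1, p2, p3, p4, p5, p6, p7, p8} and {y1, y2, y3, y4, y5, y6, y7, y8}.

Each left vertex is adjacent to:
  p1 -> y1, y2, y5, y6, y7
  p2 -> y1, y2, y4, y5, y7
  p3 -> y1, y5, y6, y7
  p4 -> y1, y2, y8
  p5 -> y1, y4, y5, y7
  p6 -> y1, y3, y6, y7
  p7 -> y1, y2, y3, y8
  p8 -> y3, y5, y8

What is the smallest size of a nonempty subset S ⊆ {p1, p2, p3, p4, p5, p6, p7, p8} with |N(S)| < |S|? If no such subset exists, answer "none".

A matching saturating every left vertex exists, for instance p1→y7, p2→y2, p3→y5, p4→y8, p5→y4, p6→y6, p7→y1, p8→y3.
By Hall's marriage theorem, this means |N(S)| ≥ |S| for every subset S, so no violating subset exists.

none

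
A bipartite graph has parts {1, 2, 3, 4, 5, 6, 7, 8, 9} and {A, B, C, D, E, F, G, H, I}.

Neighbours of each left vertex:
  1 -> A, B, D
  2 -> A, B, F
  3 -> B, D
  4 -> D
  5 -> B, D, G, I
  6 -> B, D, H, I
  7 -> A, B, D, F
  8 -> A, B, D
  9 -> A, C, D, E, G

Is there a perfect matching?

No

The set {1, 2, 3, 4, 7, 8} has only 4 neighbours ({A, B, D, F}), so by Hall's theorem at most 7 of the 9 left vertices can be matched.
Hence no matching covers every left vertex.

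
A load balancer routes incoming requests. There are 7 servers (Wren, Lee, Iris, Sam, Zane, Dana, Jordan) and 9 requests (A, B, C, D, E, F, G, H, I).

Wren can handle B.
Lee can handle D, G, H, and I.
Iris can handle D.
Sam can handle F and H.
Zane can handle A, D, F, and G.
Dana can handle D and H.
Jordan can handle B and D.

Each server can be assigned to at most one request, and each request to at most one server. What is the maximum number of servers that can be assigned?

A valid assignment of size 6: Wren-B, Lee-G, Iris-D, Sam-F, Zane-A, Dana-H.
The set {Wren, Iris, Jordan} has only 2 neighbours ({B, D}), so by Hall's theorem at most 6 of the 7 servers can be matched.

6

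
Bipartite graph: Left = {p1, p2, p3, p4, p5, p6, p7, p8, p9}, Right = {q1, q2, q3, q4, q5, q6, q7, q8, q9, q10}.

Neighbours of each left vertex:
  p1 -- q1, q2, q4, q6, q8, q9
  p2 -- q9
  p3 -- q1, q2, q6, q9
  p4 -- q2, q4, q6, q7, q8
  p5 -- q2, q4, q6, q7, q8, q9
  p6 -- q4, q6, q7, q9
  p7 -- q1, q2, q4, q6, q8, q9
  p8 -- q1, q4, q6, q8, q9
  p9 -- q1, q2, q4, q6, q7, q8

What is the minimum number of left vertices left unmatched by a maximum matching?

2

One maximum matching: p1–q1, p2–q9, p3–q2, p4–q4, p5–q8, p6–q7, p7–q6.
The set {p1, p2, p3, p4, p5, p6, p7, p8, p9} has only 7 neighbours ({q1, q2, q4, q6, q7, q8, q9}), so by Hall's theorem at most 7 of the 9 left vertices can be matched.
That matches 7 of the 9, leaving 2 unmatched; no matching can do better.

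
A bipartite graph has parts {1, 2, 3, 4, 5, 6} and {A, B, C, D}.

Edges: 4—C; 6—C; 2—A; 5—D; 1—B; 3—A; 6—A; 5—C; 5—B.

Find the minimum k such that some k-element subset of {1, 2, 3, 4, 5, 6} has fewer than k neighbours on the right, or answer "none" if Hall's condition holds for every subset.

Take S = {2, 3}. Its neighbourhood is {A}, so |N(S)| = 1 < |S| = 2.
No single vertex violates Hall's condition since each has at least one neighbour, so 2 is the minimum.

2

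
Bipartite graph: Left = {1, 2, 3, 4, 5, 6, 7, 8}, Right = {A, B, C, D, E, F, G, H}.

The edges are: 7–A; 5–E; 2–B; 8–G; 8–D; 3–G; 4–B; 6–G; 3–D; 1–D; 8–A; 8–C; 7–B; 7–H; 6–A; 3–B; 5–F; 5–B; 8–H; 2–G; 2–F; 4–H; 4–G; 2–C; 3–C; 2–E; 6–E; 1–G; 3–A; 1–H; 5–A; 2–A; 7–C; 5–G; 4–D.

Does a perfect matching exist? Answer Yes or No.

For example, pair 1–H, 2–B, 3–A, 4–D, 5–F, 6–E, 7–C, 8–G.
All 8 left vertices are covered.

Yes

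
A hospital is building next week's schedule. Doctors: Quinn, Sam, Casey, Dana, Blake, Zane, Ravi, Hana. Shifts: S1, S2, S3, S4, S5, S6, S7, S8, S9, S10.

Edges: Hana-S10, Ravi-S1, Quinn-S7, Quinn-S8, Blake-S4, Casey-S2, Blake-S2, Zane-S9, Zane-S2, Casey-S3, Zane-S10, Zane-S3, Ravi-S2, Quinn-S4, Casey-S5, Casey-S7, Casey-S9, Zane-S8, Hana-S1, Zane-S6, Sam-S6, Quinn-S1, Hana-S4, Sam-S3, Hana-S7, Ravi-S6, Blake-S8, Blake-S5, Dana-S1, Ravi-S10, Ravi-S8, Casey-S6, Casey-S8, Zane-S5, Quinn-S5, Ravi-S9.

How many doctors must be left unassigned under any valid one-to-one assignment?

One maximum matching: Quinn→S4, Sam→S3, Casey→S7, Dana→S1, Blake→S8, Zane→S6, Ravi→S2, Hana→S10.
This saturates every doctor, so 8 is the maximum.
That matches 8 of the 8, leaving 0 unmatched; no matching can do better.

0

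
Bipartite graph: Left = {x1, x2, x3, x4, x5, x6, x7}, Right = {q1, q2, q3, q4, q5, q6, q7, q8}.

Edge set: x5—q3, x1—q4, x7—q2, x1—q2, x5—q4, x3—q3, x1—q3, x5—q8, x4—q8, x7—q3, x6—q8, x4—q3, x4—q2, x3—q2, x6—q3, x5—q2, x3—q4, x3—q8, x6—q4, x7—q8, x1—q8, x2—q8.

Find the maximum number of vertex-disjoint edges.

4

A valid assignment of size 4: x1–q3, x2–q8, x3–q4, x4–q2.
The set {x1, x2, x3, x4, x5, x6, x7} has only 4 neighbours ({q2, q3, q4, q8}), so by Hall's theorem at most 4 of the 7 left vertices can be matched.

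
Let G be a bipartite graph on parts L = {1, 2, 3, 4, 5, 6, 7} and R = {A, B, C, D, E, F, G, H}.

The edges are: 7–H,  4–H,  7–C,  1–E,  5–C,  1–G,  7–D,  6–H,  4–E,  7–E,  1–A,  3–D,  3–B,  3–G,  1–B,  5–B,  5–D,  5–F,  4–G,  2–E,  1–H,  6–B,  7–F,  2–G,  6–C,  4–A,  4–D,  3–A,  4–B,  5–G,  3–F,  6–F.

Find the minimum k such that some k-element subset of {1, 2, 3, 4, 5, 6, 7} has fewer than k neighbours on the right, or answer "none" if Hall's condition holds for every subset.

none

A matching saturating every left vertex exists, for instance 1→B, 2→G, 3→A, 4→H, 5→D, 6→F, 7→E.
By Hall's marriage theorem, this means |N(S)| ≥ |S| for every subset S, so no violating subset exists.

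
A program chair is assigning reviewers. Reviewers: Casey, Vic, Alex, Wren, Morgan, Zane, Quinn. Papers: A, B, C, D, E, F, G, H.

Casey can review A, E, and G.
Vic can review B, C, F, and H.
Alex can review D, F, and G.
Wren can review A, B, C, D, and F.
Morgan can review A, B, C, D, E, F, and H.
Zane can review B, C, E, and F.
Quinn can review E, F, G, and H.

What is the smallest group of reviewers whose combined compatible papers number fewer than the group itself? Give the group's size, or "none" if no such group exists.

A matching saturating every reviewer exists, for instance Casey→G, Vic→F, Alex→D, Wren→A, Morgan→E, Zane→B, Quinn→H.
By Hall's marriage theorem, this means |N(S)| ≥ |S| for every subset S, so no violating subset exists.

none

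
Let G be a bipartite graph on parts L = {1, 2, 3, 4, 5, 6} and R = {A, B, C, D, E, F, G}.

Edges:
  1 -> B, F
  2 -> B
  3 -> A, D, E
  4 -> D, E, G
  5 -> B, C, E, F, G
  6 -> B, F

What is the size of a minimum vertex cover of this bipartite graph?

A maximum matching has 5 edges (e.g. 1–F, 2–B, 3–D, 4–E, 5–G).
By König's theorem the minimum vertex cover has the same size. One such cover is {3, 4, 5, B, F}.

5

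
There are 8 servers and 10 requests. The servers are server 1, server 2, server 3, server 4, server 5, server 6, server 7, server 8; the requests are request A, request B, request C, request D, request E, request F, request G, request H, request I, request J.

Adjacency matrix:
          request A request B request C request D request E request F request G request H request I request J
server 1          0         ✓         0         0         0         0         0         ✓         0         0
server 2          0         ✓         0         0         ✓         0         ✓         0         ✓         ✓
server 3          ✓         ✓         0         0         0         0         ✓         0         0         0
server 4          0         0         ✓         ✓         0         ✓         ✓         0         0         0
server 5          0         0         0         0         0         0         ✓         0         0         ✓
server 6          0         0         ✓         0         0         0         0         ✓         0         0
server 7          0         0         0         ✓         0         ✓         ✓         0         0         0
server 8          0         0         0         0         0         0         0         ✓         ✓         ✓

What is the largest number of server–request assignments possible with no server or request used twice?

A valid assignment of size 8: server 1-request B, server 2-request E, server 3-request A, server 4-request C, server 5-request G, server 6-request H, server 7-request F, server 8-request J.
This saturates every server, so 8 is the maximum.

8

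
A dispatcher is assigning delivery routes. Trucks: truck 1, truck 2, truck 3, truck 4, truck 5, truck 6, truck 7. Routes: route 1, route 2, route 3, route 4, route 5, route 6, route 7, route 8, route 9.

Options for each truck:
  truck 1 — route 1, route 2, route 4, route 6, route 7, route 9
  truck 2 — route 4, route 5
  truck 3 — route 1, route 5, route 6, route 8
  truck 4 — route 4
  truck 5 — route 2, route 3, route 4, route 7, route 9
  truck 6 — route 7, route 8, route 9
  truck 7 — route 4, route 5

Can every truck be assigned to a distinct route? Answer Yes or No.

No

The set {truck 2, truck 4, truck 7} has only 2 neighbours ({route 4, route 5}), so by Hall's theorem at most 6 of the 7 trucks can be matched.
Hence no matching covers every truck.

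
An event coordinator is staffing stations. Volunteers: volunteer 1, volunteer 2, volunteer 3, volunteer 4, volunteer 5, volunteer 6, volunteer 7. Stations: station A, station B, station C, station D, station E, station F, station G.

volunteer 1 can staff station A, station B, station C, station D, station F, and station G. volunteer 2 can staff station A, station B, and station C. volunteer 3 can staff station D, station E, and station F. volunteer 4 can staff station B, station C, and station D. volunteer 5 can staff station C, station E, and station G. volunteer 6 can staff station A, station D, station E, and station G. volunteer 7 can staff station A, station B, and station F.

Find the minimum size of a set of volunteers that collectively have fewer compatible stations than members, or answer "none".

A matching saturating every volunteer exists, for instance volunteer 1→station G, volunteer 2→station C, volunteer 3→station F, volunteer 4→station B, volunteer 5→station E, volunteer 6→station D, volunteer 7→station A.
By Hall's marriage theorem, this means |N(S)| ≥ |S| for every subset S, so no violating subset exists.

none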